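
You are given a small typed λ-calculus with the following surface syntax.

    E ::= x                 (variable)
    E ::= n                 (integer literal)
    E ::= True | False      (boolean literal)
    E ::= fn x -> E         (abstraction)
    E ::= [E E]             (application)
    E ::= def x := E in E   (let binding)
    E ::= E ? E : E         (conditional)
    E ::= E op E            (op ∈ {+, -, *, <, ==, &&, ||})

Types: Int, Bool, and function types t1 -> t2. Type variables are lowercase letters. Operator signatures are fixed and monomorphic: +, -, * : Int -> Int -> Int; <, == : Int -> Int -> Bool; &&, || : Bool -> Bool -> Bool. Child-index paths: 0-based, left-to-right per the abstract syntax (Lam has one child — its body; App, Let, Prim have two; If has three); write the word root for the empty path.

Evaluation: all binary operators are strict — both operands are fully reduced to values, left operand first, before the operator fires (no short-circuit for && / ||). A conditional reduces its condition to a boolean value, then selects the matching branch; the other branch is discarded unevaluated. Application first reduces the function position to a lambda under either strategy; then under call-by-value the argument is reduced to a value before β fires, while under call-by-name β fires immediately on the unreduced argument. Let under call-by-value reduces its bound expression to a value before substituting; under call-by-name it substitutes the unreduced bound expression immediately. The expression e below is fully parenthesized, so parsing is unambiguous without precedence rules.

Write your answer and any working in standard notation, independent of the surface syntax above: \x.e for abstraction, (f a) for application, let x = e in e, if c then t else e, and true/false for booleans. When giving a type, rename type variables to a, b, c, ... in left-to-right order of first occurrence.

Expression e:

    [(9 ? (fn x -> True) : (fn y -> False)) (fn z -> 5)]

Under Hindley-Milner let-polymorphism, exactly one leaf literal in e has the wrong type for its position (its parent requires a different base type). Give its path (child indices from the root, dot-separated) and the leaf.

Working:
  unify Int ~ Bool
  FAIL: mismatch Int ~ Bool

Answer: 0.0 : 9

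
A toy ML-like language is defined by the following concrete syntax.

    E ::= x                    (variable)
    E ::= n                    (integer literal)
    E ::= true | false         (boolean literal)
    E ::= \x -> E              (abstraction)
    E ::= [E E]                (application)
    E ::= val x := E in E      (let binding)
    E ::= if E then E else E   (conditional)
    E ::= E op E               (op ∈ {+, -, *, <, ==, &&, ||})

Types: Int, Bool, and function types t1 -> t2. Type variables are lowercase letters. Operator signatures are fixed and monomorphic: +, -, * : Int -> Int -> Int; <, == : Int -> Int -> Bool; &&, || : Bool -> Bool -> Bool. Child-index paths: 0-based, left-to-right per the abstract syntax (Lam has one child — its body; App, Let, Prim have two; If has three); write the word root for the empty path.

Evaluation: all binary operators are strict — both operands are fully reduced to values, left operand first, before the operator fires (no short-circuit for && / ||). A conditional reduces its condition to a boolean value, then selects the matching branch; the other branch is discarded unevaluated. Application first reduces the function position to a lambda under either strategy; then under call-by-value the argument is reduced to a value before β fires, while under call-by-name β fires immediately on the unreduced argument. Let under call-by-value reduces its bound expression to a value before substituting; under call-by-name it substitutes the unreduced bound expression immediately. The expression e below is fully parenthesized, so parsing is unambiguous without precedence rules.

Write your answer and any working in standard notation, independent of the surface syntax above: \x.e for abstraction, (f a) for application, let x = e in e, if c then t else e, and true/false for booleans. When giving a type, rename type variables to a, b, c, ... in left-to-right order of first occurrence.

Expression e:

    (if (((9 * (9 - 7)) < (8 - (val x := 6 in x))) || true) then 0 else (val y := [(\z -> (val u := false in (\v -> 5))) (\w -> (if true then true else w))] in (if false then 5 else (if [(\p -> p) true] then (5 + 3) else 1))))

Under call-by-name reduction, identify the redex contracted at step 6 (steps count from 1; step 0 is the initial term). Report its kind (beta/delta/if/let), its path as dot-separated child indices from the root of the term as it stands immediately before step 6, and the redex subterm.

Derivation:
step 0: (if (((9 * (9 - 7)) < (8 - (let x = 6 in x))) || true) then 0 else (let y = ((\z.(let u = false in (\v.5))) (\w.(if true then true else w))) in (if false then 5 else (if ((\p.p) true) then (5 + 3) else 1))))
step 1: [delta@0.0.0.1] (if (((9 * 2) < (8 - (let x = 6 in x))) || true) then 0 else (let y = ((\z.(let u = false in (\v.5))) (\w.(if true then true else w))) in (if false then 5 else (if ((\p.p) true) then (5 + 3) else 1))))
step 2: [delta@0.0.0] (if ((18 < (8 - (let x = 6 in x))) || true) then 0 else (let y = ((\z.(let u = false in (\v.5))) (\w.(if true then true else w))) in (if false then 5 else (if ((\p.p) true) then (5 + 3) else 1))))
step 3: [let@0.0.1.1] (if ((18 < (8 - 6)) || true) then 0 else (let y = ((\z.(let u = false in (\v.5))) (\w.(if true then true else w))) in (if false then 5 else (if ((\p.p) true) then (5 + 3) else 1))))
step 4: [delta@0.0.1] (if ((18 < 2) || true) then 0 else (let y = ((\z.(let u = false in (\v.5))) (\w.(if true then true else w))) in (if false then 5 else (if ((\p.p) true) then (5 + 3) else 1))))
step 5: [delta@0.0] (if (false || true) then 0 else (let y = ((\z.(let u = false in (\v.5))) (\w.(if true then true else w))) in (if false then 5 else (if ((\p.p) true) then (5 + 3) else 1))))
step 6: [delta@0] (if true then 0 else (let y = ((\z.(let u = false in (\v.5))) (\w.(if true then true else w))) in (if false then 5 else (if ((\p.p) true) then (5 + 3) else 1))))

Answer: delta at 0 : (false || true)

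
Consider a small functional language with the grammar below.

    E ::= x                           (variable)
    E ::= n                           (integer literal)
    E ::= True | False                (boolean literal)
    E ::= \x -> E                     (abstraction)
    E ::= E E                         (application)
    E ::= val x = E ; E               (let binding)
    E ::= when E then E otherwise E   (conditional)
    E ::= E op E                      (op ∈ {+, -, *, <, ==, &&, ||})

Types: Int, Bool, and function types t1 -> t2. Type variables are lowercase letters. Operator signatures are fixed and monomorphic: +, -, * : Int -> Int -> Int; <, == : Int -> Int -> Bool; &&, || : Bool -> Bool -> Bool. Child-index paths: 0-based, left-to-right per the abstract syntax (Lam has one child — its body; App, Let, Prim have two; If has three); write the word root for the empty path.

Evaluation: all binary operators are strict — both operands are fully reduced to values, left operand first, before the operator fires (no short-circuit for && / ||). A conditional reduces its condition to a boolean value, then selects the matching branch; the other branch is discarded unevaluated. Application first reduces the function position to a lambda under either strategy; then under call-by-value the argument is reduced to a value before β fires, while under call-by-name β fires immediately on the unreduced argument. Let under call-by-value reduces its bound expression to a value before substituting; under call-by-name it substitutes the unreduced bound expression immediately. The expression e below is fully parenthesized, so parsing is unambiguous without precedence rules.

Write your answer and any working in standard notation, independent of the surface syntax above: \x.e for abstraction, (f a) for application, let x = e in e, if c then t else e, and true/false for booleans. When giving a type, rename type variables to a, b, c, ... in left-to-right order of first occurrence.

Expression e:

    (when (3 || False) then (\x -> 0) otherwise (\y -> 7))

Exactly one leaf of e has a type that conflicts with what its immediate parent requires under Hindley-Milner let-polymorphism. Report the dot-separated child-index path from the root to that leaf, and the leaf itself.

Trace:
  unify Int ~ Bool
  FAIL: mismatch Int ~ Bool

Answer: 0.0 : 3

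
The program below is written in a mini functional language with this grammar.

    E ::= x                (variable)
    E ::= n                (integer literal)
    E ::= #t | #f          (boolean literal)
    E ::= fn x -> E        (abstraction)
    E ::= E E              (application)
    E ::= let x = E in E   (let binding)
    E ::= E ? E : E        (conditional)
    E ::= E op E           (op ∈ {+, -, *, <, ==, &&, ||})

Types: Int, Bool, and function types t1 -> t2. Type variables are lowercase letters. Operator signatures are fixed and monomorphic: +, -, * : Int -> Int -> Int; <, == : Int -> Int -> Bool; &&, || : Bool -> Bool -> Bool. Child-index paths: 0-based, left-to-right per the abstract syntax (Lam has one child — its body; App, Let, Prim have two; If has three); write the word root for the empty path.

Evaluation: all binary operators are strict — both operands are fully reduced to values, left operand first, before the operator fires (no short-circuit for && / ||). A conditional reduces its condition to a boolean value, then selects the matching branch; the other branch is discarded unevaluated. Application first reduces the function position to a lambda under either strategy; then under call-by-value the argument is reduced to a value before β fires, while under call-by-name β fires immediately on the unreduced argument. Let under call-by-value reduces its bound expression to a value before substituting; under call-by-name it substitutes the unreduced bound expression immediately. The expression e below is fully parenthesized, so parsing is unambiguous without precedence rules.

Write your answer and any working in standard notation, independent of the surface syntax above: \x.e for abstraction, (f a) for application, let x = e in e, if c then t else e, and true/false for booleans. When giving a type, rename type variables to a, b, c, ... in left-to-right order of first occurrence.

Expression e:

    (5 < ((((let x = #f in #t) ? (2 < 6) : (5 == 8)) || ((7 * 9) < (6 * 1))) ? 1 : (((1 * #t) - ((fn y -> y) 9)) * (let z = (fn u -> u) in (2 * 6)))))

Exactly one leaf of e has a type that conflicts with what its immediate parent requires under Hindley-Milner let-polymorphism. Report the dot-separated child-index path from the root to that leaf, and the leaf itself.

Trace:
  unify Int ~ Int
let x : Bool
  unify Bool ~ Bool
  unify Int ~ Int
  unify Int ~ Int
  unify Int ~ Int
  unify Int ~ Int
  unify Bool ~ Bool
  unify Bool ~ Bool
  unify Int ~ Int
  unify Int ~ Int
  unify Int ~ Int
  unify Int ~ Int
  unify Int ~ Int
  unify Int ~ Int
  unify Bool ~ Bool
  unify Bool ~ Bool
  unify Int ~ Int
  unify Bool ~ Int
  FAIL: mismatch Bool ~ Int

Answer: 1.2.0.0.1 : true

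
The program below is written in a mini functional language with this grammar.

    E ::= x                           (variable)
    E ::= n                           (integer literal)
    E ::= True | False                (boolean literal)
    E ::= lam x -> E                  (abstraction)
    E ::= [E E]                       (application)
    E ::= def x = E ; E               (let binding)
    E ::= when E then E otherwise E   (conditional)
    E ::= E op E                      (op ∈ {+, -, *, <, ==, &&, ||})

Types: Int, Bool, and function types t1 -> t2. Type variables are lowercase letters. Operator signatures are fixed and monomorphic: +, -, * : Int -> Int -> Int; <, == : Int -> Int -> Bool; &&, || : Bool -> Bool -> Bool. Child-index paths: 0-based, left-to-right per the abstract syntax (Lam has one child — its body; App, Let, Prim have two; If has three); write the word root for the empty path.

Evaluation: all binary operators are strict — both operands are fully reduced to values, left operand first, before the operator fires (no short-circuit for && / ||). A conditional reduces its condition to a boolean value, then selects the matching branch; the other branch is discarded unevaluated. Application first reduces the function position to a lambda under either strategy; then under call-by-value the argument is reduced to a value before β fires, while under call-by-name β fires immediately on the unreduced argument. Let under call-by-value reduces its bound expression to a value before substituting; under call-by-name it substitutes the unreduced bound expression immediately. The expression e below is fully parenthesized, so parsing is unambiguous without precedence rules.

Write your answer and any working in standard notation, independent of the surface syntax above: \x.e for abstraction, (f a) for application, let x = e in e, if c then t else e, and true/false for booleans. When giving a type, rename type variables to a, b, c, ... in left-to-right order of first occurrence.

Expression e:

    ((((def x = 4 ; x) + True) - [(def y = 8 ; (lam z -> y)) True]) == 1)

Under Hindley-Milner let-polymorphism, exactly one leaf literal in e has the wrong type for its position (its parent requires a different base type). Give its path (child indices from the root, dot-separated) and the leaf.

Answer: 0.0.1 : true

Working:
let x : Int
x : Int
  unify Int ~ Int
  unify Bool ~ Int
  FAIL: mismatch Bool ~ Int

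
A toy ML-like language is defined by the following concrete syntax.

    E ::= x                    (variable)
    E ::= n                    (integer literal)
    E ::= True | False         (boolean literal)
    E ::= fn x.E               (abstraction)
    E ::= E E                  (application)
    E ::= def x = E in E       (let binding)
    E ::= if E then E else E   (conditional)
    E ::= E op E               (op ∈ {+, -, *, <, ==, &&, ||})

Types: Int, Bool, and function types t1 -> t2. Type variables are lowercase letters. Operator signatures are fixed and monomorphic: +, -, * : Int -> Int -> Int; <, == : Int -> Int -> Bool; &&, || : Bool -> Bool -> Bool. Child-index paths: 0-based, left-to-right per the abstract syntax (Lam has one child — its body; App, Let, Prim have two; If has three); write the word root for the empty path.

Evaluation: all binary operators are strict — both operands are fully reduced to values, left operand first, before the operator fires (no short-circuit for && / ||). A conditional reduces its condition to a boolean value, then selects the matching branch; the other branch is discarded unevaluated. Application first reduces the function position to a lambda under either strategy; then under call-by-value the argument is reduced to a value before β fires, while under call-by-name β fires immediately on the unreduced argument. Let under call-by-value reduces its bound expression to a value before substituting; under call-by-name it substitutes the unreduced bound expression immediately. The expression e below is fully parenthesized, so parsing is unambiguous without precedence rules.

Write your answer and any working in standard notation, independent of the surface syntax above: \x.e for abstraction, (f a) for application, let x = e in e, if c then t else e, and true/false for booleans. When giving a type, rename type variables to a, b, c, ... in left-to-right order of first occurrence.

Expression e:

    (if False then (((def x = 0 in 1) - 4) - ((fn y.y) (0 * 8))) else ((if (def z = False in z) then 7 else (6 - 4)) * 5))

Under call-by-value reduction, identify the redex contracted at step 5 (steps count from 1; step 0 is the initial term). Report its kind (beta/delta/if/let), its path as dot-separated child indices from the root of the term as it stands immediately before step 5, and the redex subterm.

Working:
step 0: (if false then (((let x = 0 in 1) - 4) - ((\y.y) (0 * 8))) else ((if (let z = false in z) then 7 else (6 - 4)) * 5))
step 1: [if@root] ((if (let z = false in z) then 7 else (6 - 4)) * 5)
step 2: [let@0.0] ((if false then 7 else (6 - 4)) * 5)
step 3: [if@0] ((6 - 4) * 5)
step 4: [delta@0] (2 * 5)
step 5: [delta@root] 10

Answer: delta at root : (2 * 5)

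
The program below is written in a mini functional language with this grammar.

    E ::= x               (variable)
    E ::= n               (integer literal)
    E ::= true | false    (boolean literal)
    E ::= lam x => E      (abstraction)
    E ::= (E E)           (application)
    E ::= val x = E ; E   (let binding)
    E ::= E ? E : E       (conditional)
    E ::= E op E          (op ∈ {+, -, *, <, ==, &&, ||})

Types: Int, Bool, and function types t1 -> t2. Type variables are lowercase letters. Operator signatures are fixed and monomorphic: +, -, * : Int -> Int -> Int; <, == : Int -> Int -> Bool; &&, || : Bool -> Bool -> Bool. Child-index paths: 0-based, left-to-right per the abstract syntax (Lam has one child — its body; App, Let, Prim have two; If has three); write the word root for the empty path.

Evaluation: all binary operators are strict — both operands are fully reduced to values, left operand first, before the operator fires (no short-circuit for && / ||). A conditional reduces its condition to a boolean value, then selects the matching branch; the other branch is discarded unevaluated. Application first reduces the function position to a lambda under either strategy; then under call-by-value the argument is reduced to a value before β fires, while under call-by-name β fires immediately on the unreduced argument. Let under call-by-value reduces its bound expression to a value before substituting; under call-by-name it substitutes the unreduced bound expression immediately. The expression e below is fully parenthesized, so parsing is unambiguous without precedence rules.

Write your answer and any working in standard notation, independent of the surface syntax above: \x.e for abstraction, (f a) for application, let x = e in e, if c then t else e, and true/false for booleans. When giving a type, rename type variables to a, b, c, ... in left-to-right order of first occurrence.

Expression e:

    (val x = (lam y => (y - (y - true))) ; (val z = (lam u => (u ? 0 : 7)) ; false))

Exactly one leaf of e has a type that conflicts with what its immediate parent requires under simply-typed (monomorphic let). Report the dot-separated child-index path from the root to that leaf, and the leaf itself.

Answer: 0.0.1.1 : true

Trace:
y : a
  unify a ~ Int
y : Int
  unify Int ~ Int
  unify Bool ~ Int
  FAIL: mismatch Bool ~ Int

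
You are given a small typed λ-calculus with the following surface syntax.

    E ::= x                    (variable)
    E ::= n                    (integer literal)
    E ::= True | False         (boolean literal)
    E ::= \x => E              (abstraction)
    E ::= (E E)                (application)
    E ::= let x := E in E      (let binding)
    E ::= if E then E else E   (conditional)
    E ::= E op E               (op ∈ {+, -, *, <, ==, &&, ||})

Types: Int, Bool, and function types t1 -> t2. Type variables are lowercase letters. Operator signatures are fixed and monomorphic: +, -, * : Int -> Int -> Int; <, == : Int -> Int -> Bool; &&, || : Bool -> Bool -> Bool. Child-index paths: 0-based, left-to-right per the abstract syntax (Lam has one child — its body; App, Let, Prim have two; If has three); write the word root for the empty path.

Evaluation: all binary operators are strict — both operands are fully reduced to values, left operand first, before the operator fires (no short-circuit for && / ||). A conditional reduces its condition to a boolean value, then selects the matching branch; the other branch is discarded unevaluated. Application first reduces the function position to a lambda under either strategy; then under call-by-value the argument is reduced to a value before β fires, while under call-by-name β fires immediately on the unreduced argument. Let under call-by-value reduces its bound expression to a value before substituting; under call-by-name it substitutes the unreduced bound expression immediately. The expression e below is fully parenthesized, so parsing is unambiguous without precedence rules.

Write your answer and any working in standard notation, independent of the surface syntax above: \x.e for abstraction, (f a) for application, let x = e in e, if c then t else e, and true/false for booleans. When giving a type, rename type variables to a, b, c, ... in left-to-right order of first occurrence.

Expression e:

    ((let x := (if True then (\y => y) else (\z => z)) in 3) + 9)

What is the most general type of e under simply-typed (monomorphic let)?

Answer: Int

Derivation:
  unify Bool ~ Bool
y : a
\y._ : a -> a
z : b
\z._ : b -> b
  unify a -> a ~ b -> b
  unify a ~ b
  unify b ~ b
let x : b -> b
  unify Int ~ Int
  unify Int ~ Int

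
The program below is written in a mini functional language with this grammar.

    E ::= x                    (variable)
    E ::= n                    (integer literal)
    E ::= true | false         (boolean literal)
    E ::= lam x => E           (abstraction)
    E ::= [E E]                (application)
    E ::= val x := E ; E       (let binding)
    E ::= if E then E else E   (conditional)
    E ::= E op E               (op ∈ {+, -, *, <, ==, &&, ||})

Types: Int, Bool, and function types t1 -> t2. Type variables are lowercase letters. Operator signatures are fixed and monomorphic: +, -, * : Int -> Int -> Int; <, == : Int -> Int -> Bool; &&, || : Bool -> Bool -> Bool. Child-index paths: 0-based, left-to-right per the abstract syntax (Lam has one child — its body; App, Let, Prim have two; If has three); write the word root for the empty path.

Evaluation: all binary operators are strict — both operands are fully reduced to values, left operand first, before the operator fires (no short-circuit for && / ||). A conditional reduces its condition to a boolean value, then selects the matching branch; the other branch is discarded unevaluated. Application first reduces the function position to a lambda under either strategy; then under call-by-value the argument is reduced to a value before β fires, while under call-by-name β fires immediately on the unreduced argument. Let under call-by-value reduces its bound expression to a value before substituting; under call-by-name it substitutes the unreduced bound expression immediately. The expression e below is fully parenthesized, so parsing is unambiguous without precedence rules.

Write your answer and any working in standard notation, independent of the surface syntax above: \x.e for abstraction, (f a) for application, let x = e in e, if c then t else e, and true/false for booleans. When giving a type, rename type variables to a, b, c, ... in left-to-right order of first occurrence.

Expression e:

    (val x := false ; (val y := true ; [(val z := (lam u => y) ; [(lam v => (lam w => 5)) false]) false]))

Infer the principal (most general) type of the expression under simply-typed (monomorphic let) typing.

Answer: Int

Derivation:
let x : Bool
let y : Bool
y : Bool
\u._ : a -> Bool
let z : a -> Bool
\w._ : c -> Int
\v._ : b -> c -> Int
  unify b -> c -> Int ~ Bool -> d
  unify b ~ Bool
  unify c -> Int ~ d
_ _ : c -> Int
  unify c -> Int ~ Bool -> e
  unify c ~ Bool
  unify Int ~ e
_ _ : Int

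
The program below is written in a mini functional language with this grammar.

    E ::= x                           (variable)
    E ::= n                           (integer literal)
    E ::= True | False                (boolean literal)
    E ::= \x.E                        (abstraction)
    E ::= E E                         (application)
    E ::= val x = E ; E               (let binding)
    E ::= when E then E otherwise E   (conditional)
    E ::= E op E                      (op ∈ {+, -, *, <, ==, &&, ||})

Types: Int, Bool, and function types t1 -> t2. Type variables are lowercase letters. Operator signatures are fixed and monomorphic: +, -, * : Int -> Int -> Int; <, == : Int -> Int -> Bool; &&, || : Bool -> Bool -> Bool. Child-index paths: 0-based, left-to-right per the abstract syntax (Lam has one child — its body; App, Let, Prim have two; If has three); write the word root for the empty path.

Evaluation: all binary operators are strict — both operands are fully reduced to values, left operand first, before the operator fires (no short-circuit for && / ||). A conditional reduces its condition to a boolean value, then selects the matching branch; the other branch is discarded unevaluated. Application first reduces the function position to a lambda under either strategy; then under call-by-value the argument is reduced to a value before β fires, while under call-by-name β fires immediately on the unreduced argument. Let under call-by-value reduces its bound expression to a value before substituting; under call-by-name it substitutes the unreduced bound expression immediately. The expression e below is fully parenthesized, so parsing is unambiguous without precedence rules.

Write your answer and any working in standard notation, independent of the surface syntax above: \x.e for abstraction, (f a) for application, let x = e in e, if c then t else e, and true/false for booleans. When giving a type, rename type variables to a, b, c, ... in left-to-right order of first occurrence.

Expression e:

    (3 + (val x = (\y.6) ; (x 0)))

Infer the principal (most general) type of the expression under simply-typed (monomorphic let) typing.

Working:
  unify Int ~ Int
\y._ : a -> Int
let x : a -> Int
x : a -> Int
  unify a -> Int ~ Int -> b
  unify a ~ Int
  unify Int ~ b
_ _ : Int
  unify Int ~ Int

Answer: Int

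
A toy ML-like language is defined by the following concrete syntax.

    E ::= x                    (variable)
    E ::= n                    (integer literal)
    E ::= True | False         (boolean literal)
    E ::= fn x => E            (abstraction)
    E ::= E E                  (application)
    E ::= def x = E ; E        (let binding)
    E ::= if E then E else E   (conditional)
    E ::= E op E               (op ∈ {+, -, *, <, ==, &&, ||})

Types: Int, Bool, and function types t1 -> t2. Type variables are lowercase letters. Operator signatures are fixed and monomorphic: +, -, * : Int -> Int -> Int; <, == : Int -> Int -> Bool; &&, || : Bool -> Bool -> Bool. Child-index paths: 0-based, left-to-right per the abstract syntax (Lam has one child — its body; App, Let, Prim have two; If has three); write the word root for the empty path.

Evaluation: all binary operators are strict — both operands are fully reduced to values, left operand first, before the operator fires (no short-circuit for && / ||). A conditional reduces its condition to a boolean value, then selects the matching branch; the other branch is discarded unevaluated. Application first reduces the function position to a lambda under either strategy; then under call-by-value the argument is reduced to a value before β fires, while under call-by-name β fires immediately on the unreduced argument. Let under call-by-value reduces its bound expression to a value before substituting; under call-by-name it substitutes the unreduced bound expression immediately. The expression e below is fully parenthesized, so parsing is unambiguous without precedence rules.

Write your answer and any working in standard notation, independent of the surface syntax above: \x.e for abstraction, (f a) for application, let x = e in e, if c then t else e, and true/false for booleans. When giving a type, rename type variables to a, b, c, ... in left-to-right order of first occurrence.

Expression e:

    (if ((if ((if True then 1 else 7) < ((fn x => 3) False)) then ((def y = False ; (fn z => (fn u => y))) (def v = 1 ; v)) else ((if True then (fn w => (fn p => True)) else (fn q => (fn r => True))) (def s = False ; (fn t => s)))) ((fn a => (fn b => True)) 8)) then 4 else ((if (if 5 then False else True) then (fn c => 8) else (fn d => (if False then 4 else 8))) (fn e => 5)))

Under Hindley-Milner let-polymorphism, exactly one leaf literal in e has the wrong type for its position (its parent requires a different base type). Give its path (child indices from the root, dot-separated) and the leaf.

Answer: 2.0.0.0 : 5

Derivation:
  unify Bool ~ Bool
  unify Int ~ Int
  unify Int ~ Int
\x._ : a -> Int
  unify a -> Int ~ Bool -> b
  unify a ~ Bool
  unify Int ~ b
_ _ : Int
  unify Int ~ Int
  unify Bool ~ Bool
let y : Bool
y : Bool
\u._ : d -> Bool
\z._ : c -> d -> Bool
let v : Int
v : Int
  unify c -> d -> Bool ~ Int -> e
  unify c ~ Int
  unify d -> Bool ~ e
_ _ : d -> Bool
  unify Bool ~ Bool
\p._ : g -> Bool
\w._ : f -> g -> Bool
\r._ : i -> Bool
\q._ : h -> i -> Bool
  unify f -> g -> Bool ~ h -> i -> Bool
  unify f ~ h
  unify g -> Bool ~ i -> Bool
  unify g ~ i
  unify Bool ~ Bool
let s : Bool
s : Bool
\t._ : j -> Bool
  unify h -> i -> Bool ~ (j -> Bool) -> k
  unify h ~ j -> Bool
  unify i -> Bool ~ k
_ _ : i -> Bool
  unify d -> Bool ~ i -> Bool
  unify d ~ i
  unify Bool ~ Bool
\b._ : m -> Bool
\a._ : l -> m -> Bool
  unify l -> m -> Bool ~ Int -> n
  unify l ~ Int
  unify m -> Bool ~ n
_ _ : m -> Bool
  unify i -> Bool ~ (m -> Bool) -> o
  unify i ~ m -> Bool
  unify Bool ~ o
_ _ : Bool
  unify Bool ~ Bool
  unify Int ~ Bool
  FAIL: mismatch Int ~ Bool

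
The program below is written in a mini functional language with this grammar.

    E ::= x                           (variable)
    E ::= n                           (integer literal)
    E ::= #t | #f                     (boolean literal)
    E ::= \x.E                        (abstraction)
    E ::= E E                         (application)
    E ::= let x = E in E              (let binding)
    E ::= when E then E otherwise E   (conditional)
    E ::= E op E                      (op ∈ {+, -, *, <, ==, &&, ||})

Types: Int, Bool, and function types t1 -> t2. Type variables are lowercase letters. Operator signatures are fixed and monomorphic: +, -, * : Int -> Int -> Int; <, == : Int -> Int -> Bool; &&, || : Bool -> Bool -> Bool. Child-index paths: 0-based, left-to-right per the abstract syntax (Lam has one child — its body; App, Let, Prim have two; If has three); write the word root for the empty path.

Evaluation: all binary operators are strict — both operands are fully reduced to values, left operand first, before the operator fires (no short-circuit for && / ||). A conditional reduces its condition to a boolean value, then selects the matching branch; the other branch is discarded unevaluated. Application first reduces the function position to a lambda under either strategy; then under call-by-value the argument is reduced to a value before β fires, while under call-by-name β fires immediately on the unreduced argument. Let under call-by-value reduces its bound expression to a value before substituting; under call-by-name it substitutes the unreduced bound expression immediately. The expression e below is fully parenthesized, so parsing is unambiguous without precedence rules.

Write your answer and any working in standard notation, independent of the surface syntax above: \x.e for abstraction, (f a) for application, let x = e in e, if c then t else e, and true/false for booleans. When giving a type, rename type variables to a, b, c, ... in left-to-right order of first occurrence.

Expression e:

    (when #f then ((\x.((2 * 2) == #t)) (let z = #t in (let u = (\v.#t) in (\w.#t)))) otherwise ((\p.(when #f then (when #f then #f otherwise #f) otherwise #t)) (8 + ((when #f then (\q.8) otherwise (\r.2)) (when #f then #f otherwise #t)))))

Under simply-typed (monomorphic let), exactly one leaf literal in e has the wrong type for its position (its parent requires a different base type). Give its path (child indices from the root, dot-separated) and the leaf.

Working:
  unify Bool ~ Bool
  unify Int ~ Int
  unify Int ~ Int
  unify Int ~ Int
  unify Bool ~ Int
  FAIL: mismatch Bool ~ Int

Answer: 1.0.0.1 : true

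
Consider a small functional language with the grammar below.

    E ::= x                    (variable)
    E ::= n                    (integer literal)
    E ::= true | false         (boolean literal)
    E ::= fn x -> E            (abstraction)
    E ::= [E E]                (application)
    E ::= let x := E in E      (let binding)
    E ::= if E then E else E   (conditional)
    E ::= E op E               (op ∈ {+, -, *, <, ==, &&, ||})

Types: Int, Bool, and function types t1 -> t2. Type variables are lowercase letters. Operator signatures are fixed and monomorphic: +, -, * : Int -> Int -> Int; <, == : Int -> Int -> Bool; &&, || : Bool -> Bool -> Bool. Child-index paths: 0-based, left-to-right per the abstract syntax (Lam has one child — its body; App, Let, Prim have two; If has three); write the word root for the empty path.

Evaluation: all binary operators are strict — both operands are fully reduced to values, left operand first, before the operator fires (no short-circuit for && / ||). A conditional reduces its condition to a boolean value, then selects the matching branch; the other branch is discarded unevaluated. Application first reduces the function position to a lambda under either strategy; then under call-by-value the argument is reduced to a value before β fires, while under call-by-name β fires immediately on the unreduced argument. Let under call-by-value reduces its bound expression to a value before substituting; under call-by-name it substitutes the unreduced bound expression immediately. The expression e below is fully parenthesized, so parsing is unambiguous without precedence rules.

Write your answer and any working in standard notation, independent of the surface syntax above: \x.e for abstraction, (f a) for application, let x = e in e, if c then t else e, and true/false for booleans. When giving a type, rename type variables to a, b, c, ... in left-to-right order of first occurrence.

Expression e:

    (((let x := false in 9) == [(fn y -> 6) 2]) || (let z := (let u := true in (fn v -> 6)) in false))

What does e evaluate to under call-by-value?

Derivation:
step 0: (((let x = false in 9) == ((\y.6) 2)) || (let z = (let u = true in (\v.6)) in false))
step 1: [let@0.0] ((9 == ((\y.6) 2)) || (let z = (let u = true in (\v.6)) in false))
step 2: [beta@0.1] ((9 == 6) || (let z = (let u = true in (\v.6)) in false))
step 3: [delta@0] (false || (let z = (let u = true in (\v.6)) in false))
step 4: [let@1.0] (false || (let z = (\v.6) in false))
step 5: [let@1] (false || false)
step 6: [delta@root] false

Answer: false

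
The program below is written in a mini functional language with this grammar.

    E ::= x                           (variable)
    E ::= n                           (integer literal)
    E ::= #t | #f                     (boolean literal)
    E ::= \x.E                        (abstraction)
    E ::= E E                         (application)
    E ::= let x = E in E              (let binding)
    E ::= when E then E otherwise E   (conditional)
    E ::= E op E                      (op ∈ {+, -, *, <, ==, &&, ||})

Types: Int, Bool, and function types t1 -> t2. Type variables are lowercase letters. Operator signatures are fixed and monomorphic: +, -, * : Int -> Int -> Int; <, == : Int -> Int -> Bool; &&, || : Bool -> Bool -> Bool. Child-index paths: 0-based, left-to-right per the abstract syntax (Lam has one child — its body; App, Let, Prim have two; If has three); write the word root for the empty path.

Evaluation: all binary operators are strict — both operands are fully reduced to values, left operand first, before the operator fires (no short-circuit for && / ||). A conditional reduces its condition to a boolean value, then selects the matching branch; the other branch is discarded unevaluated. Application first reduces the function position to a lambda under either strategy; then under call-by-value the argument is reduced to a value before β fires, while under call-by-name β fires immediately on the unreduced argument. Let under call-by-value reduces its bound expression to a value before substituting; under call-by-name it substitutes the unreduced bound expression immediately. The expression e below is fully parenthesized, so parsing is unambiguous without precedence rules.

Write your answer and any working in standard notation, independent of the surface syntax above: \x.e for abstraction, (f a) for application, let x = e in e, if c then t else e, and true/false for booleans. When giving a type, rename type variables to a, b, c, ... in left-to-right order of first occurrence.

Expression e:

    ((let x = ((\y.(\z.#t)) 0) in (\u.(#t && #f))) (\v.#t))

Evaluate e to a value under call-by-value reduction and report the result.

Working:
step 0: ((let x = ((\y.(\z.true)) 0) in (\u.(true && false))) (\v.true))
step 1: [beta@0.0] ((let x = (\z.true) in (\u.(true && false))) (\v.true))
step 2: [let@0] ((\u.(true && false)) (\v.true))
step 3: [beta@root] (true && false)
step 4: [delta@root] false

Answer: false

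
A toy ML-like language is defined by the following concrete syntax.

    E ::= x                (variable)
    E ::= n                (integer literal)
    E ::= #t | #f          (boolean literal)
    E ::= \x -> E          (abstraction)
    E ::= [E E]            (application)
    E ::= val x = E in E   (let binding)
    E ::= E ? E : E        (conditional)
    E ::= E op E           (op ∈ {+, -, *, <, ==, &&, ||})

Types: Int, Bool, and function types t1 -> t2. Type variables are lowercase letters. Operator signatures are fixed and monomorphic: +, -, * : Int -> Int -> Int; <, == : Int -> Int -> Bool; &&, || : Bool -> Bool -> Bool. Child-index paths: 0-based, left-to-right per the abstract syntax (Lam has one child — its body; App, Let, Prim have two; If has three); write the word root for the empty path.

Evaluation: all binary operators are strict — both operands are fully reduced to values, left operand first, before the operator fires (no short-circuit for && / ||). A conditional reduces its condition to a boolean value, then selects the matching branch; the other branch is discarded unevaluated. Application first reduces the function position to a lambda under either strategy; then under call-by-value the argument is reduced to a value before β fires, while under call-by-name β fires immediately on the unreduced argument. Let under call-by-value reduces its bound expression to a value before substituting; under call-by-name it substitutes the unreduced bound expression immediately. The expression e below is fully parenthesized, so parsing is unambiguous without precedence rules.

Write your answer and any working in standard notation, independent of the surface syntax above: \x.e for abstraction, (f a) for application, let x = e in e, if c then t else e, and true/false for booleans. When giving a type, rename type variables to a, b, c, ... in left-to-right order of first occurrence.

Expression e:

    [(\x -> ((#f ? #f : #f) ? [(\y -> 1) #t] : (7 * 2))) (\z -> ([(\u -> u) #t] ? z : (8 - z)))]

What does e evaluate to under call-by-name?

Trace:
step 0: ((\x.(if (if false then false else false) then ((\y.1) true) else (7 * 2))) (\z.(if ((\u.u) true) then z else (8 - z))))
step 1: [beta@root] (if (if false then false else false) then ((\y.1) true) else (7 * 2))
step 2: [if@0] (if false then ((\y.1) true) else (7 * 2))
step 3: [if@root] (7 * 2)
step 4: [delta@root] 14

Answer: 14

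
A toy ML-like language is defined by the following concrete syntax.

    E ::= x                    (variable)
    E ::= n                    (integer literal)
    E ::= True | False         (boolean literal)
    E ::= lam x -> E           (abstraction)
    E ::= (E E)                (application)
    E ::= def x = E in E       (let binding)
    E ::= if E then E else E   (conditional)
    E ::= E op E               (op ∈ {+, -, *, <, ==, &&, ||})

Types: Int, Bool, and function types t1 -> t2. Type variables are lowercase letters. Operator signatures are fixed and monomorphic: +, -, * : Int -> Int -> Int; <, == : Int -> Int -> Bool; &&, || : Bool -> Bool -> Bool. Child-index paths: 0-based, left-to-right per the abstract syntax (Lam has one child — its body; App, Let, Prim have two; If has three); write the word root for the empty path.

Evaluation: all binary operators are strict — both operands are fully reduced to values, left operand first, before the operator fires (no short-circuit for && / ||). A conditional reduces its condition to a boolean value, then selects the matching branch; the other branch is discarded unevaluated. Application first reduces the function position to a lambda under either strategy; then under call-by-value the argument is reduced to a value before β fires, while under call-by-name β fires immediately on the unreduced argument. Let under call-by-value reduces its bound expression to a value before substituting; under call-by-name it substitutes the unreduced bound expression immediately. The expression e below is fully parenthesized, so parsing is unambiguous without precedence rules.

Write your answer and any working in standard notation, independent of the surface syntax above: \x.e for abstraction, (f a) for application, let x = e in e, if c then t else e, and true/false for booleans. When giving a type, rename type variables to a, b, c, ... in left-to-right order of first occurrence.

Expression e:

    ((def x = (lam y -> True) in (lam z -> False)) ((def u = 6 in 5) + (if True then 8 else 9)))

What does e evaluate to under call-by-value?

Answer: false

Derivation:
step 0: ((let x = (\y.true) in (\z.false)) ((let u = 6 in 5) + (if true then 8 else 9)))
step 1: [let@0] ((\z.false) ((let u = 6 in 5) + (if true then 8 else 9)))
step 2: [let@1.0] ((\z.false) (5 + (if true then 8 else 9)))
step 3: [if@1.1] ((\z.false) (5 + 8))
step 4: [delta@1] ((\z.false) 13)
step 5: [beta@root] false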